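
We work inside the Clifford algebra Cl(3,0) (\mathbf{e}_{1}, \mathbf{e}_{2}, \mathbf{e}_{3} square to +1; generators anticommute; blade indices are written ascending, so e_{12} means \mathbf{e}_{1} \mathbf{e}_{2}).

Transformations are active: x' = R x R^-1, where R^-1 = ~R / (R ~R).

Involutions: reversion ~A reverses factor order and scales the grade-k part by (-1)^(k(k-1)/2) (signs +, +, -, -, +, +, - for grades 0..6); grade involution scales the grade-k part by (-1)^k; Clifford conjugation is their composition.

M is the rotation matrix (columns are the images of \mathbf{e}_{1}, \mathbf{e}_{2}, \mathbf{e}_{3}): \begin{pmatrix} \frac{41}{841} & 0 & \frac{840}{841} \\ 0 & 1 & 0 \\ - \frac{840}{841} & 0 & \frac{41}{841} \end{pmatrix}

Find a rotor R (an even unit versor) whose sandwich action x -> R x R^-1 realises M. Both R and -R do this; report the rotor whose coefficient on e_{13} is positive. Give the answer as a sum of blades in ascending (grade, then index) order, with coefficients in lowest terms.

Method: write R = a + b12*e_{12} + b13*e_{13} + b23*e_{23} with a^2 + b12^2 + b13^2 + b23^2 = 1 (so R^-1 = ~R). Expanding the columns R e_j ~R gives tr M = 4a^2 - 1 and, from the antisymmetric part, M21 - M12 = -4a*b12, M13 - M31 = 4a*b13, M32 - M23 = -4a*b23.
Here tr M = \frac{923}{841}, so a^2 = (1 + tr M)/4 = \frac{441}{841} and a = ±\frac{21}{29}. Taking a = \frac{21}{29}: M21 - M12 = 0, M13 - M31 = \frac{1680}{841}, M32 - M23 = 0, giving b12 = 0, b13 = \frac{20}{29}, b23 = 0, i.e. R = \frac{21}{29} + \frac{20}{29} e_{13}.
Its e_{13} coefficient is already positive.
Answer: \frac{21}{29} + \frac{20}{29} e_{13}. Why the constraint matters: R and -R act identically through the sandwich — M has trace \frac{923}{841} either way — so only the sign condition on e_{13} picks one of the two preimages.


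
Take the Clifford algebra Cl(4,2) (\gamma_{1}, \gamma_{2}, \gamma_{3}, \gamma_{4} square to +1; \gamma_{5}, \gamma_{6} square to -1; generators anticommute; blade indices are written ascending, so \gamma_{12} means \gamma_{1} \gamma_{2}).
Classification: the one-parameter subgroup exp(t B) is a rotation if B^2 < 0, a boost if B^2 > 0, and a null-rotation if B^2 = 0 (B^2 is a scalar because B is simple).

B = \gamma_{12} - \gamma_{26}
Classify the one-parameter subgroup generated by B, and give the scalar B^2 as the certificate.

B^2 term by term: the squares give (1)^2*(\gamma_{12})^2 + (-1)^2*(\gamma_{26})^2 = 1*(-1) + 1*(+1) = 0 (each basis 2-blade squares to minus the product of its generators' squares); cross terms between blades sharing an index anticommute and cancel. So B^2 = 0.
Answer: null-rotation, certificate B^2 = 0. The invariant at work: B^2 = 0 is unchanged by conjugation, hence its sign classifies the subgroup whatever basis B is written in.


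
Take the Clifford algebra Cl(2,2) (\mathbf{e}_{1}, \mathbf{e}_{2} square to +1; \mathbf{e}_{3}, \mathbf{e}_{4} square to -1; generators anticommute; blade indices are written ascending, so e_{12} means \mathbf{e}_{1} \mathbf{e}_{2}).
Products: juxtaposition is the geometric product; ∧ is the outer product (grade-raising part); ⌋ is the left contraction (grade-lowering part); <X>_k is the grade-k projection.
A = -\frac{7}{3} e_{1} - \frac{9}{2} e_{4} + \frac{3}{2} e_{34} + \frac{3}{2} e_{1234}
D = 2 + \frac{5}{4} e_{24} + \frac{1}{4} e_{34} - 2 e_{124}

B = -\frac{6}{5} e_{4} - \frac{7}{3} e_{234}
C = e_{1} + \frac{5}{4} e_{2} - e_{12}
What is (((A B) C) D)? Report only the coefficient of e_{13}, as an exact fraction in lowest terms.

step 1: -\frac{27}{5} + \frac{7}{2} e_{1} + \frac{7}{2} e_{2} + \frac{9}{5} e_{3} + \frac{14}{5} e_{14} - \frac{21}{2} e_{23} + \frac{9}{5} e_{123} + \frac{49}{9} e_{1234}
step 2: \frac{63}{8} - \frac{19}{10} e_{1} - \frac{41}{4} e_{2} + \frac{597}{40} e_{3} - \frac{14}{5} e_{4} + \frac{251}{40} e_{12} - \frac{291}{20} e_{13} - \frac{9}{20} e_{23} - \frac{14}{5} e_{24} + \frac{49}{9} e_{34} - \frac{123}{10} e_{123} - \frac{7}{2} e_{124} + \frac{245}{36} e_{134} - \frac{49}{9} e_{234}
step 3: \frac{161}{9} - \frac{3079}{720} e_{1} - \frac{815}{36} e_{2} + \frac{1618}{45} e_{3} - \frac{307}{32} e_{4} + \frac{139}{20} e_{12} - \frac{1639}{90} e_{13} - \frac{1443}{160} e_{14} + \frac{937}{180} e_{23} + \frac{261}{32} e_{24} - \frac{16099}{1440} e_{34} - \frac{16627}{720} e_{123} - \frac{441}{20} e_{124} + \frac{497}{18} e_{134} - \frac{4331}{1440} e_{234} - \frac{323}{32} e_{1234}
Answer: -\frac{1639}{90}


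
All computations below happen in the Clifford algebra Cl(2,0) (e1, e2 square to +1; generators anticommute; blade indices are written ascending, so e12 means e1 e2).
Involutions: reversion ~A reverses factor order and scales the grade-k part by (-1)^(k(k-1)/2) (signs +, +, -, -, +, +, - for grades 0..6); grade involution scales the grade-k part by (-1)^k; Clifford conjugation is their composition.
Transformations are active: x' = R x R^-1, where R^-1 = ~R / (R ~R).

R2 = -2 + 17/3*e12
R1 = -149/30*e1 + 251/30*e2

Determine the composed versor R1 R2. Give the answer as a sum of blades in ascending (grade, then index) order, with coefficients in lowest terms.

Distribute over the terms of R1 (each basis-blade product reordered to ascending indices, repeated generators contracted through their squares):
(-149/30*e1) R2 = 149/15*e1 - 2533/90*e2
(251/30*e2) R2 = -4267/90*e1 - 251/15*e2
Summing the partial products and collecting blades:
Answer: -3373/90*e1 - 4039/90*e2


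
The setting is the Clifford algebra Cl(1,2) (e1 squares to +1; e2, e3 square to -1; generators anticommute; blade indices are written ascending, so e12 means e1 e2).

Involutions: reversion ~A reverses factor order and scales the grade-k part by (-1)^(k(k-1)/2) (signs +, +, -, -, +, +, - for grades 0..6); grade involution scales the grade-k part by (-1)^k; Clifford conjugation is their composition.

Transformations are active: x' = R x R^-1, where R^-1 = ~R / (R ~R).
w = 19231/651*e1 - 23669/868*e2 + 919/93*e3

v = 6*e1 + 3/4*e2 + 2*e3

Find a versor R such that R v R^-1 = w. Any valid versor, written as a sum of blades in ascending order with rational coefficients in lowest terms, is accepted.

Since q(v) = q(w) = 503/16, the sum R = v + w = 23137/651*e1 - 11509/434*e2 + 1105/93*e3 does the job whenever invertible.
Answer: 23137/651*e1 - 11509/434*e2 + 1105/93*e3


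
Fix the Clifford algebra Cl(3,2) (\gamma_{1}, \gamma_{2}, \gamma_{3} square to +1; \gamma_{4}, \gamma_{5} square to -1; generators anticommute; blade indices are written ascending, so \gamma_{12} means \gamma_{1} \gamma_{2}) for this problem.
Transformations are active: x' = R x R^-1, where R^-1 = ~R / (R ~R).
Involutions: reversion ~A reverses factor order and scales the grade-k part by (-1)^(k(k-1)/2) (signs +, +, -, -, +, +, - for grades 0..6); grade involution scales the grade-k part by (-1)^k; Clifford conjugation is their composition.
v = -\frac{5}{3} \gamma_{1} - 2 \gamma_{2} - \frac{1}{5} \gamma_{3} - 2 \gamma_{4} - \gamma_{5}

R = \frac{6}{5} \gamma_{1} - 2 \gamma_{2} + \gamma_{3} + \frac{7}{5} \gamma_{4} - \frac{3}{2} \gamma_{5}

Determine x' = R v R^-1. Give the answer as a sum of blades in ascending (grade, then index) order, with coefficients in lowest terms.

~R = \frac{6}{5} \gamma_{1} - 2 \gamma_{2} + \gamma_{3} + \frac{7}{5} \gamma_{4} - \frac{3}{2} \gamma_{5}, and R ~R = \frac{223}{100}, so R^-1 = ~R / (\frac{223}{100}).
R v = \frac{31}{10} - \frac{86}{15} \gamma_{12} + \frac{107}{75} \gamma_{13} - \frac{1}{15} \gamma_{14} - \frac{37}{10} \gamma_{15} + \frac{12}{5} \gamma_{23} + \frac{34}{5} \gamma_{24} - \gamma_{25} - \frac{43}{25} \gamma_{34} - \frac{13}{10} \gamma_{35} - \frac{22}{5} \gamma_{45}
Answer: \frac{3347}{669} \gamma_{1} - \frac{794}{223} \gamma_{2} + \frac{3323}{1115} \gamma_{3} + \frac{1314}{223} \gamma_{4} - \frac{707}{223} \gamma_{5}


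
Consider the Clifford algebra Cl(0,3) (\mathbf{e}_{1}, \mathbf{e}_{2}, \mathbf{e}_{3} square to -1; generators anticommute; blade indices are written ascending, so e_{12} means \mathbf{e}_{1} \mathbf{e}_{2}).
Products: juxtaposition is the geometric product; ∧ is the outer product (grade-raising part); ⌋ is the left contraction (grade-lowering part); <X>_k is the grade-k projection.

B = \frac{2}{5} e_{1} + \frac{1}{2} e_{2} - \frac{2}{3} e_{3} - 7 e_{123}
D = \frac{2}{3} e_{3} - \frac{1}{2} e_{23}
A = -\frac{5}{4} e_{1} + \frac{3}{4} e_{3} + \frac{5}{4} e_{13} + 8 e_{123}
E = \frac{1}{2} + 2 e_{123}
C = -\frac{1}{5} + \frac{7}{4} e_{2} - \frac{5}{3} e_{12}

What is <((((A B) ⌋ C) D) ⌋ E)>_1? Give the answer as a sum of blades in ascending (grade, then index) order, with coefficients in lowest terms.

step 1: -55 + \frac{5}{6} e_{1} - \frac{35}{4} e_{2} + \frac{1}{2} e_{3} + \frac{239}{24} e_{12} + \frac{68}{15} e_{13} - \frac{493}{40} e_{23} - \frac{5}{8} e_{123}
step 2: \frac{6179}{144} + \frac{175}{12} e_{1} - \frac{3415}{36} e_{2} + \frac{275}{3} e_{12}
step 3: -\frac{2033}{108} e_{3} + \frac{500}{9} e_{13} - \frac{73177}{864} e_{23} + \frac{3875}{72} e_{123}
step 4: \frac{3875}{36} + \frac{73177}{432} e_{1} + \frac{1000}{9} e_{2} + \frac{2033}{54} e_{12}
step 5: \frac{73177}{432} e_{1} + \frac{1000}{9} e_{2}
Answer: \frac{73177}{432} e_{1} + \frac{1000}{9} e_{2}


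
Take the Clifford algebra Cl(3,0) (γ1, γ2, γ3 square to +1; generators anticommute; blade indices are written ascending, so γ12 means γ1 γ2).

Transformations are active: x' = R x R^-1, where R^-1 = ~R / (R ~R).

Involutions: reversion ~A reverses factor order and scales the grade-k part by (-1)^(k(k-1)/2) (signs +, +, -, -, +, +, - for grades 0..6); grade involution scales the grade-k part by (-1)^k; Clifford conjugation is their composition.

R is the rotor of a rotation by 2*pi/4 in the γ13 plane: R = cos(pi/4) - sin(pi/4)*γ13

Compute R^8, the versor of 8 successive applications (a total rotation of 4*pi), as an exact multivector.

Half-angle bookkeeping: 8 applications in γ13 add up to rotor phase 8*pi/4 = 2*pi, so R^8 = cos(2*pi) - sin(2*pi)*γ13.
cos(2*pi) = 1 and sin(2*pi) = 0, so R^8 = 1. The total rotation 4*pi is 2 full turns, so every vector returns to itself, yet the rotor is +1, back on the identity sheet (an even number of 2*pi turns).
Answer: 1


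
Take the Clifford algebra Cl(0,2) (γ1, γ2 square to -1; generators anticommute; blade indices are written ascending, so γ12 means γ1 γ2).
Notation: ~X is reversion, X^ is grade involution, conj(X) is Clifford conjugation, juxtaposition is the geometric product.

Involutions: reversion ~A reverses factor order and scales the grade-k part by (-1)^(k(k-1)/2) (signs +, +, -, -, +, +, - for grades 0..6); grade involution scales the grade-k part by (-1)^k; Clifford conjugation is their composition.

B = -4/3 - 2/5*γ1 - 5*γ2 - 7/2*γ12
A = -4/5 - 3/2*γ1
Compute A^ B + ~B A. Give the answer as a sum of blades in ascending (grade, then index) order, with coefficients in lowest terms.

first term: 5/3 - 42/25*γ1 + 37/4*γ2 - 47/10*γ12
second term: 7/15 + 58/25*γ1 - 5/4*γ2 - 103/10*γ12
Answer: 32/15 + 16/25*γ1 + 8*γ2 - 15*γ12


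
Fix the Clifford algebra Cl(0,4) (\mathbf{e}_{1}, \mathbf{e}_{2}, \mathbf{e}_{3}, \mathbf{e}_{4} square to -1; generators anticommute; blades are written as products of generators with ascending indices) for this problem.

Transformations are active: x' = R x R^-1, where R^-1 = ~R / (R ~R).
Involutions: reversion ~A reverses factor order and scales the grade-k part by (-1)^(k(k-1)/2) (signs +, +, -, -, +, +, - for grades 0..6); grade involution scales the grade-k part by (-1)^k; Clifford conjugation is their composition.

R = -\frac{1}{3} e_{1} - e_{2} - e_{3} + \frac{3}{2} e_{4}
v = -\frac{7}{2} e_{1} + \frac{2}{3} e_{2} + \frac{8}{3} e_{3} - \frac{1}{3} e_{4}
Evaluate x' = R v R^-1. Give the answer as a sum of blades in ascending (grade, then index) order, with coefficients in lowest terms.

~R = -\frac{1}{3} e_{1} - e_{2} - e_{3} + \frac{3}{2} e_{4}, and R ~R = -\frac{157}{36}, so R^-1 = ~R / (-\frac{157}{36}).
R v = \frac{8}{3} - \frac{67}{18} e_{1} e_{2} - \frac{79}{18} e_{1} e_{3} + \frac{193}{36} e_{1} e_{4} - 2 e_{2} e_{3} - \frac{2}{3} e_{2} e_{4} - \frac{11}{3} e_{3} e_{4}
Answer: \frac{1227}{314} e_{1} + \frac{262}{471} e_{2} - \frac{680}{471} e_{3} - \frac{707}{471} e_{4}


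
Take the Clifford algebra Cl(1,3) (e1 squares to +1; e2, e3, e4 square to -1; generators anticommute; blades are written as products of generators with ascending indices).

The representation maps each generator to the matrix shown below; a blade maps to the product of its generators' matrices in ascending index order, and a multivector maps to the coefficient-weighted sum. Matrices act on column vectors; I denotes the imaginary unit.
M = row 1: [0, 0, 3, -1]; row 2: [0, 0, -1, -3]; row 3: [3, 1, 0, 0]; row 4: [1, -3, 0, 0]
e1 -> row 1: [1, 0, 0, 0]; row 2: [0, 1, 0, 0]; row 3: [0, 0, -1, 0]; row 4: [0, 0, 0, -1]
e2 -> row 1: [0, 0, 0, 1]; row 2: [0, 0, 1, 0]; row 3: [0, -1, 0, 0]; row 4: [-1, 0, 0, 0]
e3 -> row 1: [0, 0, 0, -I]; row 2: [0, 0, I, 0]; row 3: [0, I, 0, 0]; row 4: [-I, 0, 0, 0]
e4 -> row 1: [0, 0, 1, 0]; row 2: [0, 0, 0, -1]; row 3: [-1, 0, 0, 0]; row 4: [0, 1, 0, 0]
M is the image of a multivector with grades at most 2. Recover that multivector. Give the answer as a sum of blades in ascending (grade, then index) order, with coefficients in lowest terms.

Method: the blade images are trace-orthogonal — tr(rho(e_A) rho(e_B)^-1) = 4 if A = B and 0 otherwise — and rho(e_A)^-1 = (e_A)^2 * rho(e_A) with (e_A)^2 = +1 or -1, so the coefficient of e_A in the preimage is (e_A)^2 * tr(M rho(e_A))/4.
Nonzero projections over blades of grade <= 2: e2: (e2)^2 = -1, tr(M rho(e2)) = 4, coefficient -1; e1 e4: (e1 e4)^2 = +1, tr(M rho(e1 e4)) = 12, coefficient 3. Every other blade of grade <= 2 projects to 0.
Answer: -e2 + 3*e1 e4


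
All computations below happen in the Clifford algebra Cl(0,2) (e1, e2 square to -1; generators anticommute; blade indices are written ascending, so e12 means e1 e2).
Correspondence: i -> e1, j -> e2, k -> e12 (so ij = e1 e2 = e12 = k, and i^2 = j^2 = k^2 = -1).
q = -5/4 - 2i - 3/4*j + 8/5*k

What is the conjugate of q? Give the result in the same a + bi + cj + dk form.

In blades: q = -5/4 - 2*e1 - 3/4*e2 + 8/5*e12.
Conjugation here is Clifford conjugation: the scalar is fixed and the grade-1 and grade-2 blades all flip sign, giving -5/4 + 2*e1 + 3/4*e2 - 8/5*e12; translating back:
Answer: -5/4 + 2i + 3/4*j - 8/5*k


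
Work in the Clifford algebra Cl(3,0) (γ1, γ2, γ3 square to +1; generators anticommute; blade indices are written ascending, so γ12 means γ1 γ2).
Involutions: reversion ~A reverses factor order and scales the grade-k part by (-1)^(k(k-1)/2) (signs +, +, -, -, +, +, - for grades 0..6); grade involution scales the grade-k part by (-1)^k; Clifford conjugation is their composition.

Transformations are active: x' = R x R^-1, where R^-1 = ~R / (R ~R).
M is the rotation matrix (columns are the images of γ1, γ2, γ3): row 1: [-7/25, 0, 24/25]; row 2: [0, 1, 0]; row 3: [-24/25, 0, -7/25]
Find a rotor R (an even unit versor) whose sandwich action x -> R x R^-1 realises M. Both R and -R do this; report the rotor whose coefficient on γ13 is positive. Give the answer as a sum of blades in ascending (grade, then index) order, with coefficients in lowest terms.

Method: write R = a + b12*γ12 + b13*γ13 + b23*γ23 with a^2 + b12^2 + b13^2 + b23^2 = 1 (so R^-1 = ~R). Expanding the columns R e_j ~R gives tr M = 4a^2 - 1 and, from the antisymmetric part, M21 - M12 = -4a*b12, M13 - M31 = 4a*b13, M32 - M23 = -4a*b23.
Here tr M = 11/25, so a^2 = (1 + tr M)/4 = 9/25 and a = ±3/5. Taking a = 3/5: M21 - M12 = 0, M13 - M31 = 48/25, M32 - M23 = 0, giving b12 = 0, b13 = 4/5, b23 = 0, i.e. R = 3/5 + 4/5*γ13.
Its γ13 coefficient is already positive.
Answer: 3/5 + 4/5*γ13. Note: both R and -R realise this M (trace 11/25); the covering map identifies them, and the γ13-coefficient sign is the tie-breaker.


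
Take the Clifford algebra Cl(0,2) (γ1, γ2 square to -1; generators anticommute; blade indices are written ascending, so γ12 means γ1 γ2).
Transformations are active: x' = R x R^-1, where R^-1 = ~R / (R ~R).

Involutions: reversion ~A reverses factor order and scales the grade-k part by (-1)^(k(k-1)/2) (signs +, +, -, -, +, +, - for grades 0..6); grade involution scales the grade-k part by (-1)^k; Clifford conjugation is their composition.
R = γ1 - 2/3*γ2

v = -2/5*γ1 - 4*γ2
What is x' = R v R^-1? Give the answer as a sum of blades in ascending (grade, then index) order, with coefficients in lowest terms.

~R = γ1 - 2/3*γ2, and R ~R = -13/9, so R^-1 = ~R / (-13/9).
R v = -34/15 - 64/15*γ12
Answer: 46/13*γ1 + 124/65*γ2


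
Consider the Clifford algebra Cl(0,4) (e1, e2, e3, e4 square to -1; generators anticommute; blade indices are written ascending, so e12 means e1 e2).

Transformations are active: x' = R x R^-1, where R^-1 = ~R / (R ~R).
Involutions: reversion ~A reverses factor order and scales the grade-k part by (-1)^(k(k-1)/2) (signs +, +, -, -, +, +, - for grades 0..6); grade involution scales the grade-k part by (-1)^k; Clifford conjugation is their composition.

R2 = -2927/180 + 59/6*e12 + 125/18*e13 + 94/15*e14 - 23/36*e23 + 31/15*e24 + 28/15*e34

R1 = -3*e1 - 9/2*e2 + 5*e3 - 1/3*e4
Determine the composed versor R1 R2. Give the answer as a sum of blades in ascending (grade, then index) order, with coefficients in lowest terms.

Distribute over the terms of R1 (each basis-blade product reordered to ascending indices, repeated generators contracted through their squares):
(-3*e1) R2 = 2927/60*e1 + 59/2*e2 + 125/6*e3 + 94/5*e4 + 23/12*e123 - 31/5*e124 - 28/5*e134
(-9/2*e2) R2 = -177/4*e1 + 2927/40*e2 - 23/8*e3 + 93/10*e4 + 125/4*e123 + 141/5*e124 - 42/5*e234
(5*e3) R2 = 625/18*e1 - 115/36*e2 - 2927/36*e3 - 28/3*e4 + 295/6*e123 - 94/3*e134 - 31/3*e234
(-1/3*e4) R2 = -94/45*e1 - 31/45*e2 - 28/45*e3 + 2927/540*e4 - 59/18*e124 - 125/54*e134 + 23/108*e234
Summing the partial products and collecting blades:
Answer: 223/6*e1 + 2371/24*e2 - 23029/360*e3 + 13061/540*e4 + 247/3*e123 + 337/18*e124 - 10597/270*e134 - 10001/540*e234


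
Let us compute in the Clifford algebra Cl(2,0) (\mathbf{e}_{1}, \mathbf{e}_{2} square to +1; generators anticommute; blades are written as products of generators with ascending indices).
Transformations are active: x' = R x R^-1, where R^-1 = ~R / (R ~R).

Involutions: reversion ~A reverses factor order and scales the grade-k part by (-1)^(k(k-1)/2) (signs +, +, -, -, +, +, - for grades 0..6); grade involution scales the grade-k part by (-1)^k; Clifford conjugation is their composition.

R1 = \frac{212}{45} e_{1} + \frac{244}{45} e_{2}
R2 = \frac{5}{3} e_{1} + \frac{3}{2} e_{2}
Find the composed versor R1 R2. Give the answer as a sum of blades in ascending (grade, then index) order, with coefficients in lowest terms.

Distribute over the terms of R1 (each basis-blade product reordered to ascending indices, repeated generators contracted through their squares):
(\frac{212}{45} e_{1}) R2 = \frac{212}{27} + \frac{106}{15} e_{1} e_{2}
(\frac{244}{45} e_{2}) R2 = \frac{122}{15} - \frac{244}{27} e_{1} e_{2}
Summing the partial products and collecting blades:
Answer: \frac{2158}{135} - \frac{266}{135} e_{1} e_{2}


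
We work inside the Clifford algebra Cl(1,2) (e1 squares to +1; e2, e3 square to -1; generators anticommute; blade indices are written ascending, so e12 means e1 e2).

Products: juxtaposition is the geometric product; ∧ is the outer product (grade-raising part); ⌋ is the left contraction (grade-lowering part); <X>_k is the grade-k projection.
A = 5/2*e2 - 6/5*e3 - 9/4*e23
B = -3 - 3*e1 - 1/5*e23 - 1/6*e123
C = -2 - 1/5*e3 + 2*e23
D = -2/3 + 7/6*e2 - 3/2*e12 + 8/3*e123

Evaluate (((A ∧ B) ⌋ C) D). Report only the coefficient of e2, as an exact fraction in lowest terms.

step 1: -15/2*e2 + 18/5*e3 + 15/2*e12 - 18/5*e13 + 27/4*e23 + 27/4*e123
step 2: -639/50 + 36/5*e2 + 15*e3
step 3: 3/25 - 54/5*e1 - 1971/100*e2 - 10*e3 - 2083/100*e12 + 96/5*e13 - 35/2*e23 - 2829/50*e123
Answer: -1971/100


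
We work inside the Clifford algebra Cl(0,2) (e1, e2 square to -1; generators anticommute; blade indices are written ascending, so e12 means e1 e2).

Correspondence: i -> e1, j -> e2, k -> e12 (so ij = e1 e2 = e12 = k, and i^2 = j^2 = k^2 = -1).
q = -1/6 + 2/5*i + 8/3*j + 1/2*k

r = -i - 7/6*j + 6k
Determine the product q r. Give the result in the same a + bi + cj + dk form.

In blades: q = -1/6 + 2/5*e1 + 8/3*e2 + 1/2*e12, r = -e1 - 7/6*e2 + 6*e12.
Distribute q over r term by term (generator squares from the signature, products reordered to ascending indices): (-1/6)*r = 1/6*e1 + 7/36*e2 - e12; (2/5*e1)*r = 2/5 - 12/5*e2 - 7/15*e12; (8/3*e2)*r = 28/9 + 16*e1 + 8/3*e12; (1/2*e12)*r = -3 + 7/12*e1 - 1/2*e2.
Sum: 23/45 + 67/4*e1 - 487/180*e2 + 6/5*e12; translating back through the correspondence:
Answer: 23/45 + 67/4*i - 487/180*j + 6/5*k


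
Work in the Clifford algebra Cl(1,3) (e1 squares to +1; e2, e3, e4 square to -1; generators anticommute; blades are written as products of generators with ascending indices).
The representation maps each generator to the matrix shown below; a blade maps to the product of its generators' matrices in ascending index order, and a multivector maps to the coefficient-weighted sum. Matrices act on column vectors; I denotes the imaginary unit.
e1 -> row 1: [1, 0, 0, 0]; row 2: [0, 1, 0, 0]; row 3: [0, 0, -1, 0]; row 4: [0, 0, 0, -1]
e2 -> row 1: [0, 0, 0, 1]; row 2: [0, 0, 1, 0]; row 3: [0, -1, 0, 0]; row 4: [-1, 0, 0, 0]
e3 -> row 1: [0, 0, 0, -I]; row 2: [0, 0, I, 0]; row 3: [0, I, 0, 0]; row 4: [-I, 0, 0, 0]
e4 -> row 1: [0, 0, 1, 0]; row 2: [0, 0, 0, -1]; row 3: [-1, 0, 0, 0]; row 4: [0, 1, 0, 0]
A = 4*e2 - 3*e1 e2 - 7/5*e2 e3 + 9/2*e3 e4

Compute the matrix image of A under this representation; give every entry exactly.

Bivector images (products of the table entries): rho(e1 e2) = rho(e1)rho(e2) = row 1: [0, 0, 0, 1]; row 2: [0, 0, 1, 0]; row 3: [0, 1, 0, 0]; row 4: [1, 0, 0, 0]; rho(e2 e3) = rho(e2)rho(e3) = row 1: [-I, 0, 0, 0]; row 2: [0, I, 0, 0]; row 3: [0, 0, -I, 0]; row 4: [0, 0, 0, I]; rho(e3 e4) = rho(e3)rho(e4) = row 1: [0, -I, 0, 0]; row 2: [-I, 0, 0, 0]; row 3: [0, 0, 0, -I]; row 4: [0, 0, -I, 0].
M = (4)*rho(e2) + (-3)*rho(e1 e2) + (-7/5)*rho(e2 e3) + (9/2)*rho(e3 e4), summed entrywise:
Answer: row 1: [7*I/5, -9*I/2, 0, 1]; row 2: [-9*I/2, -7*I/5, 1, 0]; row 3: [0, -7, 7*I/5, -9*I/2]; row 4: [-7, 0, -9*I/2, -7*I/5]


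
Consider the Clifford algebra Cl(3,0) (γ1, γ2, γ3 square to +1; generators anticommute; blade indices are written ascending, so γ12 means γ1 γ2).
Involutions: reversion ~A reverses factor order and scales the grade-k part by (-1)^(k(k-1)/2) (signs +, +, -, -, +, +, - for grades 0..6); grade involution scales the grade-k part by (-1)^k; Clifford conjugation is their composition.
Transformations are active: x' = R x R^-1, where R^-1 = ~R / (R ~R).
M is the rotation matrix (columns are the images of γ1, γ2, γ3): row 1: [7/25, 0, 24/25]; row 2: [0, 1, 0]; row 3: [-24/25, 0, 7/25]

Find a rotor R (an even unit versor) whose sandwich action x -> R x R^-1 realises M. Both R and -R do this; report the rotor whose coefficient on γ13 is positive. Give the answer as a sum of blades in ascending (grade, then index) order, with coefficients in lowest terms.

Method: write R = a + b12*γ12 + b13*γ13 + b23*γ23 with a^2 + b12^2 + b13^2 + b23^2 = 1 (so R^-1 = ~R). Expanding the columns R e_j ~R gives tr M = 4a^2 - 1 and, from the antisymmetric part, M21 - M12 = -4a*b12, M13 - M31 = 4a*b13, M32 - M23 = -4a*b23.
Here tr M = 39/25, so a^2 = (1 + tr M)/4 = 16/25 and a = ±4/5. Taking a = 4/5: M21 - M12 = 0, M13 - M31 = 48/25, M32 - M23 = 0, giving b12 = 0, b13 = 3/5, b23 = 0, i.e. R = 4/5 + 3/5*γ13.
Its γ13 coefficient is already positive.
Answer: 4/5 + 3/5*γ13. Recall the cover is two-to-one: with M of trace 39/25, both preimages act alike, and the stated γ13 sign chooses the sheet.


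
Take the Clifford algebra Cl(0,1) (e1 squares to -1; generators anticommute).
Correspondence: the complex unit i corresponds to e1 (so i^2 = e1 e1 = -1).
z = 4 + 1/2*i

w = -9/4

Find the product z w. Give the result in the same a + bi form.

In blades: z = 4 + 1/2*e1, w = -9/4.
Distribute z over w term by term (generator squares from the signature, products reordered to ascending indices): (4)*w = -9; (1/2*e1)*w = -9/8*e1.
Sum: -9 - 9/8*e1; translating back through the correspondence:
Answer: -9 - 9/8*i


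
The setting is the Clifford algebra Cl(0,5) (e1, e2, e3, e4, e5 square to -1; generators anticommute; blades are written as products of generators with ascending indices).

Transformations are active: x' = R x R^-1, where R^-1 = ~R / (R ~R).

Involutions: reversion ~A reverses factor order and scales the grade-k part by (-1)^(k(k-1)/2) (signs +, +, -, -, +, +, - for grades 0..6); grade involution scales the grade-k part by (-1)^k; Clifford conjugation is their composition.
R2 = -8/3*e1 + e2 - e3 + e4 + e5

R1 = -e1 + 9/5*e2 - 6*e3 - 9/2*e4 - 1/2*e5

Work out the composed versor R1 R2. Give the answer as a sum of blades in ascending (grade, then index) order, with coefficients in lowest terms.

Distribute over the terms of R1 (each basis-blade product reordered to ascending indices, repeated generators contracted through their squares):
(-e1) R2 = -8/3 - e1 e2 + e1 e3 - e1 e4 - e1 e5
(9/5*e2) R2 = -9/5 + 24/5*e1 e2 - 9/5*e2 e3 + 9/5*e2 e4 + 9/5*e2 e5
(-6*e3) R2 = -6 - 16*e1 e3 + 6*e2 e3 - 6*e3 e4 - 6*e3 e5
(-9/2*e4) R2 = 9/2 - 12*e1 e4 + 9/2*e2 e4 - 9/2*e3 e4 - 9/2*e4 e5
(-1/2*e5) R2 = 1/2 - 4/3*e1 e5 + 1/2*e2 e5 - 1/2*e3 e5 + 1/2*e4 e5
Summing the partial products and collecting blades:
Answer: -82/15 + 19/5*e1 e2 - 15*e1 e3 - 13*e1 e4 - 7/3*e1 e5 + 21/5*e2 e3 + 63/10*e2 e4 + 23/10*e2 e5 - 21/2*e3 e4 - 13/2*e3 e5 - 4*e4 e5


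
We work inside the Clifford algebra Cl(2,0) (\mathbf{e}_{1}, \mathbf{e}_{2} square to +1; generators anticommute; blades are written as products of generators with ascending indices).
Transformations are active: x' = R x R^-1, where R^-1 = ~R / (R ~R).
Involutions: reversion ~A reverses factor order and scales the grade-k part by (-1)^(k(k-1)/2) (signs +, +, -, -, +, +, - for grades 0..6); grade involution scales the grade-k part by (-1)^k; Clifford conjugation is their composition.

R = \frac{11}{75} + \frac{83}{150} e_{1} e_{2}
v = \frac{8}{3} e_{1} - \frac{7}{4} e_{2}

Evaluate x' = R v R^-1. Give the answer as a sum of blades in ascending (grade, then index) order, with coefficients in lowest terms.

~R = \frac{11}{75} - \frac{83}{150} e_{1} e_{2}, and R ~R = \frac{7373}{22500}, so R^-1 = ~R / (\frac{7373}{22500}).
R v = -\frac{1039}{1800} e_{1} - \frac{1559}{900} e_{2}
Answer: -\frac{23471}{7373} e_{1} + \frac{17641}{88476} e_{2}


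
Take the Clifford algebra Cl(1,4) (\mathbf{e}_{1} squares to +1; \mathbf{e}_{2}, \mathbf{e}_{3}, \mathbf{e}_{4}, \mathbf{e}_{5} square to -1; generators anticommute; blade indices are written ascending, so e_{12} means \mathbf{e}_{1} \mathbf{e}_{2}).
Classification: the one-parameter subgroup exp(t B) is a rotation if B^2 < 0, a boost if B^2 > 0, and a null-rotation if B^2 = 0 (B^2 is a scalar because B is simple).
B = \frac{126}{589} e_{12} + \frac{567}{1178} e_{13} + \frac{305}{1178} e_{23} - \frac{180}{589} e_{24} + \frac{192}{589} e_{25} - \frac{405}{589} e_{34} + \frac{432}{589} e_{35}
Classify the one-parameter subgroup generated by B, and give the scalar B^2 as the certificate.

B^2 term by term: the squares give (\frac{126}{589})^2*(e_{12})^2 + (\frac{567}{1178})^2*(e_{13})^2 + (\frac{305}{1178})^2*(e_{23})^2 + (-\frac{180}{589})^2*(e_{24})^2 + (\frac{192}{589})^2*(e_{25})^2 + (-\frac{405}{589})^2*(e_{34})^2 + (\frac{432}{589})^2*(e_{35})^2 = \frac{15876}{346921}*(+1) + \frac{321489}{1387684}*(+1) + \frac{93025}{1387684}*(-1) + \frac{32400}{346921}*(-1) + \frac{36864}{346921}*(-1) + \frac{164025}{346921}*(-1) + \frac{186624}{346921}*(-1) = -1 (each basis 2-blade squares to minus the product of its generators' squares); cross terms between blades sharing an index anticommute and cancel; the commuting (index-disjoint) pairs give grade-4 terms 2*c*c'*(blade product), which cancel blade by blade — e_{1234}: -\frac{102060}{346921} + \frac{102060}{346921} = 0; e_{1235}: \frac{108864}{346921} - \frac{108864}{346921} = 0; e_{2345}: \frac{155520}{346921} - \frac{155520}{346921} = 0 — confirming B is simple. So B^2 = -1.
Answer: rotation, certificate B^2 = -1. One invariant decides it: the square -1 survives every conjugation, and its sign is exactly the classification.


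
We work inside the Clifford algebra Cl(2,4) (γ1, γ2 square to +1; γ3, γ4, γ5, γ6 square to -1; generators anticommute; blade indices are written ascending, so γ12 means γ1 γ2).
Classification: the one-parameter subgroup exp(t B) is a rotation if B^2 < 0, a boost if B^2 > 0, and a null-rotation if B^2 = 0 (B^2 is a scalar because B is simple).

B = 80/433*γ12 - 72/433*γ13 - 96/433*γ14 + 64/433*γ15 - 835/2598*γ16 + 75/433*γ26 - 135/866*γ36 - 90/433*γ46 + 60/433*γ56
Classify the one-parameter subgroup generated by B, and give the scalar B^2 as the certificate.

B^2 term by term: the squares give (80/433)^2*(γ12)^2 + (-72/433)^2*(γ13)^2 + (-96/433)^2*(γ14)^2 + (64/433)^2*(γ15)^2 + (-835/2598)^2*(γ16)^2 + (75/433)^2*(γ26)^2 + (-135/866)^2*(γ36)^2 + (-90/433)^2*(γ46)^2 + (60/433)^2*(γ56)^2 = 6400/187489*(-1) + 5184/187489*(+1) + 9216/187489*(+1) + 4096/187489*(+1) + 697225/6749604*(+1) + 5625/187489*(+1) + 18225/749956*(-1) + 8100/187489*(-1) + 3600/187489*(-1) = 1/9 (each basis 2-blade squares to minus the product of its generators' squares); cross terms between blades sharing an index anticommute and cancel; the commuting (index-disjoint) pairs give grade-4 terms 2*c*c'*(blade product), which cancel blade by blade — γ1236: -10800/187489 + 10800/187489 = 0; γ1246: -14400/187489 + 14400/187489 = 0; γ1256: 9600/187489 - 9600/187489 = 0; γ1346: 12960/187489 - 12960/187489 = 0; γ1356: -8640/187489 + 8640/187489 = 0; γ1456: -11520/187489 + 11520/187489 = 0 — confirming B is simple. So B^2 = 1/9.
Answer: boost, certificate B^2 = 1/9. B^2 = 1/9 is basis-independent, so its sign is the whole story.


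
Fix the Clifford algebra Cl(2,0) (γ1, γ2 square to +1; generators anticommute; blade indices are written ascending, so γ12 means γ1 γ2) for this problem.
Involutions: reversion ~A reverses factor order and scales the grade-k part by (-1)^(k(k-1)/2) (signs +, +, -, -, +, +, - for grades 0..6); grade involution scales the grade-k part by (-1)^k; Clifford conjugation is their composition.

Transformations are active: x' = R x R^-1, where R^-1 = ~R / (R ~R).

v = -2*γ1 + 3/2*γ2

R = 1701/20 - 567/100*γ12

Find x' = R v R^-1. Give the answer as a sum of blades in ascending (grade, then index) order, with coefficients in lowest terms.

~R = 1701/20 + 567/100*γ12, and R ~R = 36328257/5000, so R^-1 = ~R / (36328257/5000).
R v = -35721/200*γ1 + 23247/200*γ2
Answer: -493/226*γ1 + 138/113*γ2


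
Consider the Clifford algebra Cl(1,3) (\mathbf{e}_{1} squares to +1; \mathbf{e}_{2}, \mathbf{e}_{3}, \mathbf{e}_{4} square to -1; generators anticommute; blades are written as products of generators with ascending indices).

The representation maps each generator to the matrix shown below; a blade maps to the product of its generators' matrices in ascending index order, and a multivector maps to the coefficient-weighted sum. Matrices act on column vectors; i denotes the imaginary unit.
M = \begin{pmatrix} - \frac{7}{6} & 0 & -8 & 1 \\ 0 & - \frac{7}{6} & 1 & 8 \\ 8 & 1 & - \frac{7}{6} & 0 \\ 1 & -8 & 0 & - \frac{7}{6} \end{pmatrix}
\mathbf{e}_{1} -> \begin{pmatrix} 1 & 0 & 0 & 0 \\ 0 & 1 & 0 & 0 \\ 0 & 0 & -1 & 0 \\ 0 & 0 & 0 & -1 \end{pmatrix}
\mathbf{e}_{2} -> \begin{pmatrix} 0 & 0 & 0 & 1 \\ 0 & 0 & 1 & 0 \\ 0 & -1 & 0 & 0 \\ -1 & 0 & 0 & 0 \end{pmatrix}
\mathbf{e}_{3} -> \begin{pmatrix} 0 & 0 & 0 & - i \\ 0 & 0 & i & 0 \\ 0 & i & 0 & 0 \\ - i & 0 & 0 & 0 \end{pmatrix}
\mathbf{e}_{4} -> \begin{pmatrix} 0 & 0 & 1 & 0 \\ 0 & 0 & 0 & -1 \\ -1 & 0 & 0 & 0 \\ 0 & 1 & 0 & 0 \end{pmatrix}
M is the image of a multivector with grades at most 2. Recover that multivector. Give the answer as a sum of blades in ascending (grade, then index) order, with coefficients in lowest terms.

Method: the blade images are trace-orthogonal — tr(rho(e_A) rho(e_B)^-1) = 4 if A = B and 0 otherwise — and rho(e_A)^-1 = (e_A)^2 * rho(e_A) with (e_A)^2 = +1 or -1, so the coefficient of e_A in the preimage is (e_A)^2 * tr(M rho(e_A))/4.
Nonzero projections over blades of grade <= 2: 1: (1)^2 = +1, tr(M 1) = - \frac{14}{3}, coefficient -\frac{7}{6}; e_{4}: (e_{4})^2 = -1, tr(M rho(e_{4})) = 32, coefficient -8; e_{1} e_{2}: (e_{1} e_{2})^2 = +1, tr(M rho(e_{1} e_{2})) = 4, coefficient 1. Every other blade of grade <= 2 projects to 0.
Answer: -\frac{7}{6} - 8 e_{4} + e_{1} e_{2}


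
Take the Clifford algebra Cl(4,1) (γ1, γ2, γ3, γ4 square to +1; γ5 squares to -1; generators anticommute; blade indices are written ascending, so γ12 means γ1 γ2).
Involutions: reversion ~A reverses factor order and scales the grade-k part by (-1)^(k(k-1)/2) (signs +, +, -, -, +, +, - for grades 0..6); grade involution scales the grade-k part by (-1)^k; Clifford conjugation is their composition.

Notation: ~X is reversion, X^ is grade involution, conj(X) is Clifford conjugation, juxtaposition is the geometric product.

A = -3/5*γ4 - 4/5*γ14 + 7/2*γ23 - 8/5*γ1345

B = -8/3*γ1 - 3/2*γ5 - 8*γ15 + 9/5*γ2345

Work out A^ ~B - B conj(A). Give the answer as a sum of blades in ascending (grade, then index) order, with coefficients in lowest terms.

first term: -32/15*γ4 + 72/25*γ12 + 8/5*γ14 - 64/5*γ34 - 4/5*γ45 - 28/3*γ123 - 12/5*γ134 - 18/5*γ145 - 417/100*γ235 - 64/15*γ345 + 664/25*γ1235
second term: -32/15*γ4 - 72/25*γ12 - 8/5*γ14 + 64/5*γ34 + 4/5*γ45 + 28/3*γ123 + 12/5*γ134 + 18/5*γ145 + 417/100*γ235 + 64/15*γ345 + 664/25*γ1235
Answer: 144/25*γ12 + 16/5*γ14 - 128/5*γ34 - 8/5*γ45 - 56/3*γ123 - 24/5*γ134 - 36/5*γ145 - 417/50*γ235 - 128/15*γ345


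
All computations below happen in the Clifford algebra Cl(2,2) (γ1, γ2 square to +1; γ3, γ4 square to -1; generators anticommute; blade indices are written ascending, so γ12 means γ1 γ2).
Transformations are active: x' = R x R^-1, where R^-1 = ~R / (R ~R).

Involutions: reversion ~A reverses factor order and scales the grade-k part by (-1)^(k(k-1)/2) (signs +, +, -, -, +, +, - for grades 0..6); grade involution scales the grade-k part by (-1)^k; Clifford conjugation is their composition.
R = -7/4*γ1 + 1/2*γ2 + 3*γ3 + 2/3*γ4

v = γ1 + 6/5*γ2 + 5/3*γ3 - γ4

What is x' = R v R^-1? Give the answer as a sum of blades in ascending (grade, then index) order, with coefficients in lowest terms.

~R = -7/4*γ1 + 1/2*γ2 + 3*γ3 + 2/3*γ4, and R ~R = -883/144, so R^-1 = ~R / (-883/144).
R v = -329/60 - 13/5*γ12 - 71/12*γ13 + 13/12*γ14 - 83/30*γ23 - 13/10*γ24 - 37/9*γ34
Answer: -18233/4415*γ1 - 270/883*γ2 + 48989/13245*γ3 + 9679/4415*γ4


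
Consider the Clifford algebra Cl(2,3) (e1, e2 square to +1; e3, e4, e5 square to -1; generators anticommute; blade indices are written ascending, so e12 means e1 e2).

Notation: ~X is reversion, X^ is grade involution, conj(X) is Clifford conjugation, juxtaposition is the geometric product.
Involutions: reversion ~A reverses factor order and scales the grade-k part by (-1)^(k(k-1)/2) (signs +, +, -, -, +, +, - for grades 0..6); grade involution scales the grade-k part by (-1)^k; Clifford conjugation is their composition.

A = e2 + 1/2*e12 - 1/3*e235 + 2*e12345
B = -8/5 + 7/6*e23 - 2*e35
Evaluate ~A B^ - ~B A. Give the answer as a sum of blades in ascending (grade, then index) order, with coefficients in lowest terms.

first term: -14/15*e2 + 7/6*e3 + 7/18*e5 + 4/5*e12 - 7/12*e13 - 4*e124 + 7/3*e145 - 38/15*e235 + e1235 - 16/5*e12345
second term: -14/15*e2 + 7/6*e3 + 7/18*e5 - 4/5*e12 + 7/12*e13 + 4*e124 - 7/3*e145 + 38/15*e235 + e1235 - 16/5*e12345
Answer: 8/5*e12 - 7/6*e13 - 8*e124 + 14/3*e145 - 76/15*e235


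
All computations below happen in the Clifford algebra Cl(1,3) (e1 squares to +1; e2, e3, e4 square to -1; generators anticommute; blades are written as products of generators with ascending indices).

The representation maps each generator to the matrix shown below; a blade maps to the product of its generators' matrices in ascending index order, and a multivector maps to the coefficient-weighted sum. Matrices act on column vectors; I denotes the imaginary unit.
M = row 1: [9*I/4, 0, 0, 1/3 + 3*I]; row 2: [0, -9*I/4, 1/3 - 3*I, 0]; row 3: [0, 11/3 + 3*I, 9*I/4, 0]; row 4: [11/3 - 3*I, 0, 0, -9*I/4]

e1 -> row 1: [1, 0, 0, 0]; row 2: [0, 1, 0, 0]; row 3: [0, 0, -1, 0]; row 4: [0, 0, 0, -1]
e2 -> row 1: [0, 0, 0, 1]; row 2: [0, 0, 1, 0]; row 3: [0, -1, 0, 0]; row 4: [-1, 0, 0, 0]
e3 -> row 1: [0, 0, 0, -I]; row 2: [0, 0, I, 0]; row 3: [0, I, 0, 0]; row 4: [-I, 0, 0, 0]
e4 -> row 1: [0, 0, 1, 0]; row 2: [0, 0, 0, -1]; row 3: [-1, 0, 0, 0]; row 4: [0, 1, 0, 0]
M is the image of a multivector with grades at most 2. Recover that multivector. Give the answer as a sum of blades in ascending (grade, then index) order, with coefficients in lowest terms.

Method: the blade images are trace-orthogonal — tr(rho(e_A) rho(e_B)^-1) = 4 if A = B and 0 otherwise — and rho(e_A)^-1 = (e_A)^2 * rho(e_A) with (e_A)^2 = +1 or -1, so the coefficient of e_A in the preimage is (e_A)^2 * tr(M rho(e_A))/4.
Nonzero projections over blades of grade <= 2: e2: (e2)^2 = -1, tr(M rho(e2)) = 20/3, coefficient -5/3; e1 e2: (e1 e2)^2 = +1, tr(M rho(e1 e2)) = 8, coefficient 2; e1 e3: (e1 e3)^2 = +1, tr(M rho(e1 e3)) = -12, coefficient -3; e2 e3: (e2 e3)^2 = -1, tr(M rho(e2 e3)) = 9, coefficient -9/4. Every other blade of grade <= 2 projects to 0.
Answer: -5/3*e2 + 2*e1 e2 - 3*e1 e3 - 9/4*e2 e3


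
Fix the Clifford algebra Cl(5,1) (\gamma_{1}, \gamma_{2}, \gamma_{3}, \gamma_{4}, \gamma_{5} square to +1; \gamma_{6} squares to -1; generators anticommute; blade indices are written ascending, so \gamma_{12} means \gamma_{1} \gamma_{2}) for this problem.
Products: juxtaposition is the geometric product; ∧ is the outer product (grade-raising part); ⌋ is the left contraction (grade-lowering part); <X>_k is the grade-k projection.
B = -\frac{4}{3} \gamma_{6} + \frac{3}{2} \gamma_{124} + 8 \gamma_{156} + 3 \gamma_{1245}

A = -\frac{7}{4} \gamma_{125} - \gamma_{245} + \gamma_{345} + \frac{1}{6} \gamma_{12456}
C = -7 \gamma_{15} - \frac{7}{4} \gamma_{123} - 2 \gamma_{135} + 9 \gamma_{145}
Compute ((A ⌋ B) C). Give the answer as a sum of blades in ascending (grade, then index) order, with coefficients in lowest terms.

step 1: -3 \gamma_{1} - \frac{21}{4} \gamma_{4}
step 2: 21 \gamma_{5} + \frac{189}{4} \gamma_{15} + \frac{21}{4} \gamma_{23} + 6 \gamma_{35} - 27 \gamma_{45} - \frac{147}{4} \gamma_{145} - \frac{147}{16} \gamma_{1234} + \frac{21}{2} \gamma_{1345}
Answer: 21 \gamma_{5} + \frac{189}{4} \gamma_{15} + \frac{21}{4} \gamma_{23} + 6 \gamma_{35} - 27 \gamma_{45} - \frac{147}{4} \gamma_{145} - \frac{147}{16} \gamma_{1234} + \frac{21}{2} \gamma_{1345}


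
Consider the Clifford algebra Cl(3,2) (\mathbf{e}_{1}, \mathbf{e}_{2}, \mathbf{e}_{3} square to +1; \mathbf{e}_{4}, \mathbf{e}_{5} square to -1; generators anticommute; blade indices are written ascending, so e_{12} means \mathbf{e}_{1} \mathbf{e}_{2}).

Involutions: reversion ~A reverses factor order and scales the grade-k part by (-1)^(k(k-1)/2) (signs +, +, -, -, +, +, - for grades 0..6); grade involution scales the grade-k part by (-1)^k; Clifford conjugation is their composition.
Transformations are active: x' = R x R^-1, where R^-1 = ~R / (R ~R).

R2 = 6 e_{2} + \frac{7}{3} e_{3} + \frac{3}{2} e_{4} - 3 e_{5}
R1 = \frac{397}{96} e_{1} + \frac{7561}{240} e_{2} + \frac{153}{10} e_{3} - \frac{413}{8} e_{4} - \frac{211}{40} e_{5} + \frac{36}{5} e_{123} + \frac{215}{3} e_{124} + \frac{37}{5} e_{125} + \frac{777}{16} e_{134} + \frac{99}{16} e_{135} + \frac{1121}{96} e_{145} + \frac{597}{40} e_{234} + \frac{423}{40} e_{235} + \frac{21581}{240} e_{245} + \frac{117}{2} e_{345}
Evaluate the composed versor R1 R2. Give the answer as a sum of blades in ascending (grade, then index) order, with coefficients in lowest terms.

Distribute over the terms of R2 (each basis-blade product reordered to ascending indices, repeated generators contracted through their squares):
R1 (6 e_{2}) = \frac{7561}{40} + \frac{397}{16} e_{12} - \frac{216}{5} e_{13} - 430 e_{14} - \frac{222}{5} e_{15} - \frac{459}{5} e_{23} + \frac{1239}{4} e_{24} + \frac{633}{20} e_{25} + \frac{1791}{20} e_{34} + \frac{1269}{20} e_{35} + \frac{21581}{40} e_{45} + \frac{2331}{8} e_{1234} + \frac{297}{8} e_{1235} + \frac{1121}{16} e_{1245} - 351 e_{2345}
R1 (\frac{7}{3} e_{3}) = \frac{357}{10} + \frac{84}{5} e_{12} + \frac{2779}{288} e_{13} - \frac{1813}{16} e_{14} - \frac{231}{16} e_{15} + \frac{52927}{720} e_{23} - \frac{1393}{40} e_{24} - \frac{987}{40} e_{25} + \frac{2891}{24} e_{34} + \frac{1477}{120} e_{35} + \frac{273}{2} e_{45} - \frac{1505}{9} e_{1234} - \frac{259}{15} e_{1235} + \frac{7847}{288} e_{1345} + \frac{151067}{720} e_{2345}
R1 (\frac{3}{2} e_{4}) = \frac{1239}{16} - \frac{215}{2} e_{12} - \frac{2331}{32} e_{13} + \frac{397}{64} e_{14} + \frac{1121}{64} e_{15} - \frac{1791}{80} e_{23} + \frac{7561}{160} e_{24} + \frac{21581}{160} e_{25} + \frac{459}{20} e_{34} + \frac{351}{4} e_{35} + \frac{633}{80} e_{45} + \frac{54}{5} e_{1234} - \frac{111}{10} e_{1245} - \frac{297}{32} e_{1345} - \frac{1269}{80} e_{2345}
R1 (-3 e_{5}) = -\frac{633}{40} + \frac{111}{5} e_{12} + \frac{297}{16} e_{13} + \frac{1121}{32} e_{14} - \frac{397}{32} e_{15} + \frac{1269}{40} e_{23} + \frac{21581}{80} e_{24} - \frac{7561}{80} e_{25} + \frac{351}{2} e_{34} - \frac{459}{10} e_{35} + \frac{1239}{8} e_{45} - \frac{108}{5} e_{1235} - 215 e_{1245} - \frac{2331}{16} e_{1345} - \frac{1791}{40} e_{2345}
Summing the partial products and collecting blades:
Answer: \frac{22907}{80} - \frac{699}{16} e_{12} - \frac{63239}{720} e_{13} - \frac{32133}{64} e_{14} - \frac{17193}{320} e_{15} - \frac{3223}{360} e_{23} + \frac{94711}{160} e_{24} + \frac{1515}{32} e_{25} + \frac{9803}{24} e_{34} + \frac{14113}{120} e_{35} + \frac{13421}{16} e_{45} + \frac{48583}{360} e_{1234} - \frac{209}{120} e_{1235} - \frac{12483}{80} e_{1245} - \frac{2299}{18} e_{1345} - \frac{9082}{45} e_{2345}
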